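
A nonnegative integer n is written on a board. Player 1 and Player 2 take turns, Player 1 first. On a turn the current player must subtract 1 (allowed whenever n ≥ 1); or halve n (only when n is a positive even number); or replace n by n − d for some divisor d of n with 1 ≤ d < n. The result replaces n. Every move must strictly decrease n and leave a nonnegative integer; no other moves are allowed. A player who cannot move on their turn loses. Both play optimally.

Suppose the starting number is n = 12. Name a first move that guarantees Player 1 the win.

Classify positions by backward induction: terminal positions (no move available) are L. From any other position, the mover wins iff some move reaches an L.
n=0: no move → L
n=1: W (go to 0, an L position)
n=2: L (sole option 1(W) is W)
n=3: W (go to 2, an L position)
n=4: W (go to 2, an L position)
n=5: L (sole option 4(W) is W)
n=6: W (go to 5, an L position)
n=7: L (sole option 6(W) is W)
n=8: W (go to 7, an L position)
n=9: L (options 6(W), 8(W) are all W)
n=10: W (go to 5, an L position)
n=11: L (sole option 10(W) is W)
n=12: W (go to 9, an L position)
From 12, the L positions reachable in one move are: 9, 11. Any move reaching one of these is winning.

Move to 9.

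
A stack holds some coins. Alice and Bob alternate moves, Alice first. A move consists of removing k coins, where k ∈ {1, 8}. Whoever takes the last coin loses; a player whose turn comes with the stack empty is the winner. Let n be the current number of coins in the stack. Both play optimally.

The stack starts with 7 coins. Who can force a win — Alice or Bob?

Bob wins.

Label each position W (a win for the player to move) or L (a loss). A position with no legal move is W; any other position is W exactly when some move reaches an L, and L when every move reaches a W.
n=0: no move; the opponent has just taken the last coin and therefore loses → W
n=1: the only move is to 0(W), a W ⇒ L
n=2: can move to 1, which is L ⇒ W
n=3: the only move is to 2(W), a W ⇒ L
n=4: can move to 3, which is L ⇒ W
n=5: the only move is to 4(W), a W ⇒ L
n=6: can move to 5, which is L ⇒ W
n=7: the only move is to 6(W), a W ⇒ L
The starting position 7 is L: whatever Alice does, the opponent receives a W position.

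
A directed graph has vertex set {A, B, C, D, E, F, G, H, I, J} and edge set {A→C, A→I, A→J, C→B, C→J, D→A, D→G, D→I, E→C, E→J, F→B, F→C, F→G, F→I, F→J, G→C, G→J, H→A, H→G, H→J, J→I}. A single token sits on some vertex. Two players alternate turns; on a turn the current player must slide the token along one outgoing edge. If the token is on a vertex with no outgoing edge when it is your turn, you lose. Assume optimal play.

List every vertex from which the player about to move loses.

Use the standard recursion: the mover loses at a terminal position; elsewhere, the mover wins exactly when some move hands the opponent an L position.
Every edge goes from a vertex to one that appears earlier in the order B, I, J, C, A, G, D, E, H, F, so processing vertices in that order labels each vertex after all of its successors.
B: no outgoing edge → L
I: no outgoing edge → L
J: can move to I, which is L ⇒ W
C: can move to B, which is L ⇒ W
A: can move to I, which is L ⇒ W
G: moves to C(W), J(W); every one is W ⇒ L
D: can move to G, which is L ⇒ W
E: moves to C(W), J(W); every one is W ⇒ L
H: can move to G, which is L ⇒ W
F: can move to G, which is L ⇒ W
The losing starting vertices are exactly the entries labelled L in this table (4 of them).

B, E, G, I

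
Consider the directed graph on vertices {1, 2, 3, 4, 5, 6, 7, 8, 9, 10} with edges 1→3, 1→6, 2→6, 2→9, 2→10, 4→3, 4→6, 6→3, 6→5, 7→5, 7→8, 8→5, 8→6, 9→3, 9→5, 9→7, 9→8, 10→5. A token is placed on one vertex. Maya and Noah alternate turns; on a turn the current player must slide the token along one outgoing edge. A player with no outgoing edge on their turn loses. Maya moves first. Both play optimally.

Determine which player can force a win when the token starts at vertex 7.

Build the W/L table. Terminal = L. A non-terminal position is W if it has a move to some L; otherwise it is L.
Every edge goes from a vertex to one that appears earlier in the order 3, 5, 6, 8, 1, 7, 9, 4, 10, 2, so processing vertices in that order labels each vertex after all of its successors.
3: no outgoing edge → L
5: no outgoing edge → L
6: can move to 5, which is L ⇒ W
8: can move to 5, which is L ⇒ W
1: can move to 3, which is L ⇒ W
7: can move to 5, which is L ⇒ W
9: can move to 5, which is L ⇒ W
4: can move to 3, which is L ⇒ W
10: can move to 5, which is L ⇒ W
2: moves to 10(W), 9(W), 6(W); every one is W ⇒ L
From 7 Maya can move to 5, reaching an L position.

Maya wins.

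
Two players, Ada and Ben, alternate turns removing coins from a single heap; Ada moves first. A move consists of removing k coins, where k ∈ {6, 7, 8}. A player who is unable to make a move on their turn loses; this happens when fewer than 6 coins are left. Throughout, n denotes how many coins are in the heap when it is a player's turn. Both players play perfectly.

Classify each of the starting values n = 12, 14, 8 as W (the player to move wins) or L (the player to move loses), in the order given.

Classify positions by backward induction: terminal positions (no move available) are L. From any other position, the mover wins iff some move reaches an L.
n=0: no move → L
n=1: no move → L
n=2: no move → L
n=3: no move → L
n=4: no move → L
n=5: no move → L
n=6: W (go to 0, an L position)
n=7: W (go to 1, an L position)
n=8: W (go to 2, an L position)
n=9: W (go to 3, an L position)
n=10: W (go to 4, an L position)
n=11: W (go to 5, an L position)
n=12: W (go to 5, an L position)
n=13: W (go to 5, an L position)
n=14: L (options 8(W), 7(W), 6(W) are all W)

12: W, 14: L, 8: W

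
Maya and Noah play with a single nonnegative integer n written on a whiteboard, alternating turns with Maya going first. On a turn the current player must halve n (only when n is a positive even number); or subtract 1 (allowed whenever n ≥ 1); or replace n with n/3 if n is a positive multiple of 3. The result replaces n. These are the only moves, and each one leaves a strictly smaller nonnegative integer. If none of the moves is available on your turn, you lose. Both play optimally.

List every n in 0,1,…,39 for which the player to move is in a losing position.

Work bottom-up. With no move the player to move loses. Otherwise the position is W if at least one move leads to an L position for the opponent, and L if every move leads to a W.
n=0: no move → L
n=1: →0(L), so W
n=2: →1(W) only, which is W, so L
n=3: →2(L), so W
n=4: →2(L), so W
n=5: →4(W) only, which is W, so L
n=6: →2(L), so W
n=7: →6(W) only, which is W, so L
n=8: →7(L), so W
n=9: →3(W), 8(W) — all W, so L
n=10: →5(L), so W
n=11: →10(W) only, which is W, so L
n=12: →11(L), so W
n=13: →12(W) only, which is W, so L
n=14: →7(L), so W
n=15: →5(L), so W
n=16: →8(W), 15(W) — all W, so L
n=17: →16(L), so W
n=18: →9(L), so W
n=19: →18(W) only, which is W, so L
n=20: →19(L), so W
n=21: →7(L), so W
n=22: →11(L), so W
n=23: →22(W) only, which is W, so L
n=24: →23(L), so W
n=25: →24(W) only, which is W, so L
n=26: →13(L), so W
n=27: →9(L), so W
n=28: →14(W), 27(W) — all W, so L
n=29: →28(L), so W
n=30: →10(W), 15(W), 29(W) — all W, so L
n=31: →30(L), so W
n=32: →16(L), so W
n=33: →11(L), so W
n=34: →17(W), 33(W) — all W, so L
n=35: →34(L), so W
n=36: →12(W), 18(W), 35(W) — all W, so L
n=37: →36(L), so W
n=38: →19(L), so W
n=39: →13(L), so W
The losing starting values of n are exactly the entries labelled L in this table (15 of them).

0, 2, 5, 7, 9, 11, 13, 16, 19, 23, 25, 28, 30, 34, 36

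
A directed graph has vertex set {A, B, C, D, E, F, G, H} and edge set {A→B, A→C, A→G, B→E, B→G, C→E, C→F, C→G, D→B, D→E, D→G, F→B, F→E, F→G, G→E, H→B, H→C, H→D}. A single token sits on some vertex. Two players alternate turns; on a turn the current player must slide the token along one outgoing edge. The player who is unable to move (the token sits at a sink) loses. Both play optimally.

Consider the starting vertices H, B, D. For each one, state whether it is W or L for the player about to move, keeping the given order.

H: L, B: W, D: W

Use the standard recursion: the mover loses at a terminal position; elsewhere, the mover wins exactly when some move hands the opponent an L position.
Every edge goes from a vertex to one that appears earlier in the order E, G, B, F, C, D, A, H, so processing vertices in that order labels each vertex after all of its successors.
E: no outgoing edge → L
G: can move to E, which is L ⇒ W
B: can move to E, which is L ⇒ W
F: can move to E, which is L ⇒ W
C: can move to E, which is L ⇒ W
D: can move to E, which is L ⇒ W
A: moves to C(W), B(W), G(W); every one is W ⇒ L
H: moves to D(W), C(W), B(W); every one is W ⇒ L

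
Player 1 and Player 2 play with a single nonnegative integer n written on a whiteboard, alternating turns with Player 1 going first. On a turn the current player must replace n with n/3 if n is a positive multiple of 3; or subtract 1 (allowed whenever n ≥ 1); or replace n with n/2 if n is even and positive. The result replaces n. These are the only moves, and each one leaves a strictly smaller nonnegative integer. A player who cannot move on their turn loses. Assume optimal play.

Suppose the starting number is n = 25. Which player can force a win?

Classify positions by backward induction: terminal positions (no move available) are L. From any other position, the mover wins iff some move reaches an L.
n=0: no move → L
n=1: reaches L-position 0 → W
n=2: only reaches 1(W), which is W → L
n=3: reaches L-position 2 → W
n=4: reaches L-position 2 → W
n=5: only reaches 4(W), which is W → L
n=6: reaches L-position 2 → W
n=7: only reaches 6(W), which is W → L
n=8: reaches L-position 7 → W
n=9: only reaches 3(W), 8(W), all W → L
n=10: reaches L-position 5 → W
n=11: only reaches 10(W), which is W → L
n=12: reaches L-position 11 → W
n=13: only reaches 12(W), which is W → L
n=14: reaches L-position 7 → W
n=15: reaches L-position 5 → W
n=16: only reaches 8(W), 15(W), all W → L
n=17: reaches L-position 16 → W
n=18: reaches L-position 9 → W
n=19: only reaches 18(W), which is W → L
n=20: reaches L-position 19 → W
n=21: reaches L-position 7 → W
n=22: reaches L-position 11 → W
n=23: only reaches 22(W), which is W → L
n=24: reaches L-position 23 → W
n=25: only reaches 24(W), which is W → L
Every move from 25 reaches a W position, so the mover loses.

Player 2 wins.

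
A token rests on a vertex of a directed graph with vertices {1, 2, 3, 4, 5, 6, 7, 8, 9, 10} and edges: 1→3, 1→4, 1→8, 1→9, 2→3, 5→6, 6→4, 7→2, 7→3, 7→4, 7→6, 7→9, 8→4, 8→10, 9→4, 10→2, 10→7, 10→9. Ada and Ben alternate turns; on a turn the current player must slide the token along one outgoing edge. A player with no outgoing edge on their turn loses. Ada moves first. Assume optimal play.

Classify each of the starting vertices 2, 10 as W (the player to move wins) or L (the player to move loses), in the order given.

2: W, 10: L

Use the standard recursion: the mover loses at a terminal position; elsewhere, the mover wins exactly when some move hands the opponent an L position.
Every edge goes from a vertex to one that appears earlier in the order 4, 3, 9, 6, 2, 5, 7, 10, 8, 1, so processing vertices in that order labels each vertex after all of its successors.
4: no outgoing edge → L
3: no outgoing edge → L
9: W (go to 4, an L position)
6: W (go to 4, an L position)
2: W (go to 3, an L position)
5: L (sole option 6(W) is W)
7: W (go to 3, an L position)
10: L (options 7(W), 2(W), 9(W) are all W)
8: W (go to 10, an L position)
1: W (go to 3, an L position)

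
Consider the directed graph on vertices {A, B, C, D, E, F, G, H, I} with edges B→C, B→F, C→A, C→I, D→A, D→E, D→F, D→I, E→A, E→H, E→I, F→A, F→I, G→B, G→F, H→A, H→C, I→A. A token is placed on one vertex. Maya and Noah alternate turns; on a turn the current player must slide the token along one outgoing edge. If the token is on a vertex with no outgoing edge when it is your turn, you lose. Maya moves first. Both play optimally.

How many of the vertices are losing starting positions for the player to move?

Compute win/loss labels from the base case upward. A position with no move is L. Any other position is W if it can reach an L in one move, else L.
Every edge goes from a vertex to one that appears earlier in the order A, I, F, C, H, E, D, B, G, so processing vertices in that order labels each vertex after all of its successors.
A: no outgoing edge → L
I: W (go to A, an L position)
F: W (go to A, an L position)
C: W (go to A, an L position)
H: W (go to A, an L position)
E: W (go to A, an L position)
D: W (go to A, an L position)
B: L (options C(W), F(W) are all W)
G: W (go to B, an L position)
The L vertices are A, B; that is 2 in all.

2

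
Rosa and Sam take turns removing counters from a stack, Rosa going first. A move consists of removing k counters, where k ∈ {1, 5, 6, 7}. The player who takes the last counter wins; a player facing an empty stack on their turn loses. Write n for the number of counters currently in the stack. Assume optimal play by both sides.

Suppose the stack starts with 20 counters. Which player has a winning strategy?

Positions with no move are L. A position that does have a move is losing for the player to move precisely when every available move leads to a winning position for the opponent. Fill in the labels:
n=0: no move → L
n=1: W (go to 0, an L position)
n=2: L (sole option 1(W) is W)
n=3: W (go to 2, an L position)
n=4: L (sole option 3(W) is W)
n=5: W (go to 4, an L position)
n=6: W (go to 0, an L position)
n=7: W (go to 2, an L position)
n=8: W (go to 2, an L position)
n=9: W (go to 4, an L position)
n=10: W (go to 4, an L position)
n=11: W (go to 4, an L position)
n=12: L (options 11(W), 7(W), 6(W), 5(W) are all W)
n=13: W (go to 12, an L position)
n=14: L (options 13(W), 9(W), 8(W), 7(W) are all W)
n=15: W (go to 14, an L position)
n=16: L (options 15(W), 11(W), 10(W), 9(W) are all W)
n=17: W (go to 16, an L position)
n=18: W (go to 12, an L position)
n=19: W (go to 14, an L position)
n=20: W (go to 14, an L position)
The starting position 20 is W: Rosa should remove 6, leaving 14, handing over an L position.

Rosa wins.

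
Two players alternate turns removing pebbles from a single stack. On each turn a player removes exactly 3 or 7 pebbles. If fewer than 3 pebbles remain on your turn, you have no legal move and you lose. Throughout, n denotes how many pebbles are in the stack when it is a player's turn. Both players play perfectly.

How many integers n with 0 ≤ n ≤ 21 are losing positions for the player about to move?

Classify positions by backward induction: terminal positions (no move available) are L. From any other position, the mover wins iff some move reaches an L.
n=0: no move → L
n=1: no move → L
n=2: no move → L
n=3: can move to 0, which is L ⇒ W
n=4: can move to 1, which is L ⇒ W
n=5: can move to 2, which is L ⇒ W
n=6: the only move is to 3(W), a W ⇒ L
n=7: can move to 0, which is L ⇒ W
n=8: can move to 1, which is L ⇒ W
n=9: can move to 6, which is L ⇒ W
n=10: moves to 7(W), 3(W); every one is W ⇒ L
n=11: moves to 8(W), 4(W); every one is W ⇒ L
n=12: moves to 9(W), 5(W); every one is W ⇒ L
n=13: can move to 10, which is L ⇒ W
n=14: can move to 11, which is L ⇒ W
n=15: can move to 12, which is L ⇒ W
n=16: moves to 13(W), 9(W); every one is W ⇒ L
n=17: can move to 10, which is L ⇒ W
n=18: can move to 11, which is L ⇒ W
n=19: can move to 16, which is L ⇒ W
n=20: moves to 17(W), 13(W); every one is W ⇒ L
n=21: moves to 18(W), 14(W); every one is W ⇒ L
L entries with 0 ≤ n ≤ 21: n = 0, 1, 2, 6, 10, 11, 12, 16, 20, 21; that makes 10.

10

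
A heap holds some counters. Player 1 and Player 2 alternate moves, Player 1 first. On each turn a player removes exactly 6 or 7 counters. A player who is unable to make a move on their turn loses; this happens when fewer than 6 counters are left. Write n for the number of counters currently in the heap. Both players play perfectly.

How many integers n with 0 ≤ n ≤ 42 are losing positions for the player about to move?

22

Build the W/L table. Terminal = L. A non-terminal position is W if it has a move to some L; otherwise it is L.
n=0: no move → L
n=1: no move → L
n=2: no move → L
n=3: no move → L
n=4: no move → L
n=5: no move → L
n=6: reaches L-position 0 → W
n=7: reaches L-position 1 → W
n=8: reaches L-position 2 → W
n=9: reaches L-position 3 → W
n=10: reaches L-position 4 → W
n=11: reaches L-position 5 → W
n=12: reaches L-position 5 → W
n=13: only reaches 7(W), 6(W), all W → L
n=14: only reaches 8(W), 7(W), all W → L
n=15: only reaches 9(W), 8(W), all W → L
n=16: only reaches 10(W), 9(W), all W → L
n=17: only reaches 11(W), 10(W), all W → L
n=18: only reaches 12(W), 11(W), all W → L
n=19: reaches L-position 13 → W
n=20: reaches L-position 14 → W
n=21: reaches L-position 15 → W
n=22: reaches L-position 16 → W
n=23: reaches L-position 17 → W
n=24: reaches L-position 18 → W
n=25: reaches L-position 18 → W
n=26: only reaches 20(W), 19(W), all W → L
n=27: only reaches 21(W), 20(W), all W → L
n=28: only reaches 22(W), 21(W), all W → L
n=29: only reaches 23(W), 22(W), all W → L
n=30: only reaches 24(W), 23(W), all W → L
n=31: only reaches 25(W), 24(W), all W → L
n=32: reaches L-position 26 → W
n=33: reaches L-position 27 → W
n=34: reaches L-position 28 → W
n=35: reaches L-position 29 → W
n=36: reaches L-position 30 → W
n=37: reaches L-position 31 → W
n=38: reaches L-position 31 → W
n=39: only reaches 33(W), 32(W), all W → L
n=40: only reaches 34(W), 33(W), all W → L
n=41: only reaches 35(W), 34(W), all W → L
n=42: only reaches 36(W), 35(W), all W → L
L entries with 0 ≤ n ≤ 42: n = 0, 1, 2, 3, 4, 5, 13, 14, 15, 16, 17, 18, 26, 27, 28, 29, 30, 31, 39, 40, 41, 42; that makes 22.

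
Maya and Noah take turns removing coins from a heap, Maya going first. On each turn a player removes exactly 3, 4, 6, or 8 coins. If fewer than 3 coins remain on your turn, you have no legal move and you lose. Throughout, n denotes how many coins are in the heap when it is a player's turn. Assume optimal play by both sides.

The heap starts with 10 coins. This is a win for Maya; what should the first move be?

Work bottom-up. With no move the player to move loses. Otherwise the position is W if at least one move leads to an L position for the opponent, and L if every move leads to a W.
n=0: no move → L
n=1: no move → L
n=2: no move → L
n=3: →0(L), so W
n=4: →1(L), so W
n=5: →2(L), so W
n=6: →2(L), so W
n=7: →1(L), so W
n=8: →2(L), so W
n=9: →1(L), so W
n=10: →2(L), so W
From 10, the L positions reachable in one move are: 2.

Remove 8, leaving 2.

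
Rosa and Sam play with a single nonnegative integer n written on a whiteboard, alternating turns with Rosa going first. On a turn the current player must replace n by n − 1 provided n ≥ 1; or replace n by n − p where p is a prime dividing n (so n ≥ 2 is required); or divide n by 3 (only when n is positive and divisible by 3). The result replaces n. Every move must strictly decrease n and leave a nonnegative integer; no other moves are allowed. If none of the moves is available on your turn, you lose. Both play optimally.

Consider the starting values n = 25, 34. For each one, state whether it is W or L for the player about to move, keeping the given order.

25: L, 34: W

Work bottom-up. With no move the player to move loses. Otherwise the position is W if at least one move leads to an L position for the opponent, and L if every move leads to a W.
n=0: no move → L
n=1: →0(L), so W
n=2: →0(L), so W
n=3: →0(L), so W
n=4: →2(W), 3(W) — all W, so L
n=5: →0(L), so W
n=6: →4(L), so W
n=7: →0(L), so W
n=8: →6(W), 7(W) — all W, so L
n=9: →8(L), so W
n=10: →8(L), so W
n=11: →0(L), so W
n=12: →4(L), so W
n=13: →0(L), so W
n=14: →7(W), 12(W), 13(W) — all W, so L
n=15: →14(L), so W
n=16: →14(L), so W
n=17: →0(L), so W
n=18: →6(W), 15(W), 16(W), 17(W) — all W, so L
n=19: →0(L), so W
n=20: →18(L), so W
n=21: →14(L), so W
n=22: →11(W), 20(W), 21(W) — all W, so L
n=23: →0(L), so W
n=24: →8(L), so W
n=25: →20(W), 24(W) — all W, so L
n=26: →25(L), so W
n=27: →9(W), 24(W), 26(W) — all W, so L
n=28: →27(L), so W
n=29: →0(L), so W
n=30: →25(L), so W
n=31: →0(L), so W
n=32: →30(W), 31(W) — all W, so L
n=33: →22(L), so W
n=34: →32(L), so W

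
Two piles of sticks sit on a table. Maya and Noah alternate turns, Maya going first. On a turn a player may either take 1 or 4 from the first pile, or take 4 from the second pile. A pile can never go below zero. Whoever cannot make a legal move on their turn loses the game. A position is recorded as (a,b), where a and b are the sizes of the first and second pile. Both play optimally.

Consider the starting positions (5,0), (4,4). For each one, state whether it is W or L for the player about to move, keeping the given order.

(5,0): L, (4,4): W

Compute win/loss labels from the base case upward. A position with no move is L. Any other position is W if it can reach an L in one move, else L.
No move ever increases a pile, so every position that can arise here has a ≤ 5 and b ≤ 4; it is enough to label the cells with 0 ≤ a ≤ 5 and 0 ≤ b ≤ 4.
Every move lowers a or b (never raises either), so fill the grid row by row in increasing a, and left to right within a row: each cell's successors are then already labelled.
      b=0  b=1  b=2  b=3  b=4
a=0:    L    L    L    L    W
a=1:    W    W    W    W    L
a=2:    L    L    L    L    W
a=3:    W    W    W    W    L
a=4:    W    W    W    W    W
a=5:    L    L    L    L    W
Cells with no legal move (terminal, hence L): (0,0), (0,1), (0,2), (0,3).
The remaining L cells, each justified by listing all of its moves:
(1,4): →(0,4)(W), (1,0)(W) — all W, so L
(2,0): →(1,0)(W) only, which is W, so L
(2,1): →(1,1)(W) only, which is W, so L
(2,2): →(1,2)(W) only, which is W, so L
(2,3): →(1,3)(W) only, which is W, so L
(3,4): →(2,4)(W), (3,0)(W) — all W, so L
(5,0): →(4,0)(W), (1,0)(W) — all W, so L
(5,1): →(4,1)(W), (1,1)(W) — all W, so L
(5,2): →(4,2)(W), (1,2)(W) — all W, so L
(5,3): →(4,3)(W), (1,3)(W) — all W, so L
Every other cell has at least one move into one of the L cells above, so it is W.
(5,0): one of the L cells justified above, so L
(4,4): the move to (3,4) reaches an L cell, so W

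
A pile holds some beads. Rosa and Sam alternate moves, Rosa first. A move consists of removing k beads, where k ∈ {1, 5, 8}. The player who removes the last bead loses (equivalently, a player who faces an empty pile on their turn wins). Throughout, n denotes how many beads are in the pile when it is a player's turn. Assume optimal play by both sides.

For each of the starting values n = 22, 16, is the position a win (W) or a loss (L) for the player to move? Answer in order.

22: W, 16: L

Use the standard recursion: the mover wins at a terminal position; elsewhere, the mover wins exactly when some move hands the opponent an L position.
n=0: no move; the opponent has just taken the last bead and therefore loses → W
n=1: only reaches 0(W), which is W → L
n=2: reaches L-position 1 → W
n=3: only reaches 2(W), which is W → L
n=4: reaches L-position 3 → W
n=5: only reaches 4(W), 0(W), all W → L
n=6: reaches L-position 5 → W
n=7: only reaches 6(W), 2(W), all W → L
n=8: reaches L-position 7 → W
n=9: reaches L-position 1 → W
n=10: reaches L-position 5 → W
n=11: reaches L-position 3 → W
n=12: reaches L-position 7 → W
n=13: reaches L-position 5 → W
n=14: only reaches 13(W), 9(W), 6(W), all W → L
n=15: reaches L-position 14 → W
n=16: only reaches 15(W), 11(W), 8(W), all W → L
n=17: reaches L-position 16 → W
n=18: only reaches 17(W), 13(W), 10(W), all W → L
n=19: reaches L-position 18 → W
n=20: only reaches 19(W), 15(W), 12(W), all W → L
n=21: reaches L-position 20 → W
n=22: reaches L-position 14 → W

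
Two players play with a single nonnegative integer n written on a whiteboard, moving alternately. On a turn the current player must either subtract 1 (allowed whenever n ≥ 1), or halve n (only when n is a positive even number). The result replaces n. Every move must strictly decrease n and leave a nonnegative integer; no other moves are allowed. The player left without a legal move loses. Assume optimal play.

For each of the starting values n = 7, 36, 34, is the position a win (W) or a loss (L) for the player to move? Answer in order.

Compute win/loss labels from the base case upward. A position with no move is L. Any other position is W if it can reach an L in one move, else L.
n=0: no move → L
n=1: W (go to 0, an L position)
n=2: L (sole option 1(W) is W)
n=3: W (go to 2, an L position)
n=4: W (go to 2, an L position)
n=5: L (sole option 4(W) is W)
n=6: W (go to 5, an L position)
n=7: L (sole option 6(W) is W)
n=8: W (go to 7, an L position)
n=9: L (sole option 8(W) is W)
n=10: W (go to 5, an L position)
n=11: L (sole option 10(W) is W)
n=12: W (go to 11, an L position)
n=13: L (sole option 12(W) is W)
n=14: W (go to 7, an L position)
n=15: L (sole option 14(W) is W)
n=16: W (go to 15, an L position)
n=17: L (sole option 16(W) is W)
n=18: W (go to 9, an L position)
n=19: L (sole option 18(W) is W)
n=20: W (go to 19, an L position)
n=21: L (sole option 20(W) is W)
n=22: W (go to 11, an L position)
n=23: L (sole option 22(W) is W)
n=24: W (go to 23, an L position)
n=25: L (sole option 24(W) is W)
n=26: W (go to 13, an L position)
n=27: L (sole option 26(W) is W)
n=28: W (go to 27, an L position)
n=29: L (sole option 28(W) is W)
n=30: W (go to 15, an L position)
n=31: L (sole option 30(W) is W)
n=32: W (go to 31, an L position)
n=33: L (sole option 32(W) is W)
n=34: W (go to 17, an L position)
n=35: L (sole option 34(W) is W)
n=36: W (go to 35, an L position)

7: L, 36: W, 34: W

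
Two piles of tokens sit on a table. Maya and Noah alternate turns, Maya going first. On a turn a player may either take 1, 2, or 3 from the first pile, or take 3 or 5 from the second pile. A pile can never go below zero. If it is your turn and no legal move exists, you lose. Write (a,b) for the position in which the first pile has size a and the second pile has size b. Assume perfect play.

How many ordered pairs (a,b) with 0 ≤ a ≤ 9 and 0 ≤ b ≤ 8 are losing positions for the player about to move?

Use the standard recursion: the mover loses at a terminal position; elsewhere, the mover wins exactly when some move hands the opponent an L position.
Every move lowers a or b (never raises either), so fill the grid row by row in increasing a, and left to right within a row: each cell's successors are then already labelled.
      b=0  b=1  b=2  b=3  b=4  b=5  b=6  b=7  b=8
a=0:    L    L    L    W    W    W    W    W    L
a=1:    W    W    W    L    L    L    W    W    W
a=2:    W    W    W    W    W    W    L    L    W
a=3:    W    W    W    W    W    W    W    W    W
a=4:    L    L    L    W    W    W    W    W    L
a=5:    W    W    W    L    L    L    W    W    W
a=6:    W    W    W    W    W    W    L    L    W
a=7:    W    W    W    W    W    W    W    W    W
a=8:    L    L    L    W    W    W    W    W    L
a=9:    W    W    W    L    L    L    W    W    W
Cells with no legal move (terminal, hence L): (0,0), (0,1), (0,2).
The remaining L cells, each justified by listing all of its moves:
(0,8): only reaches (0,5)(W), (0,3)(W), all W → L
(1,3): only reaches (0,3)(W), (1,0)(W), all W → L
(1,4): only reaches (0,4)(W), (1,1)(W), all W → L
(1,5): only reaches (0,5)(W), (1,2)(W), (1,0)(W), all W → L
(2,6): only reaches (1,6)(W), (0,6)(W), (2,3)(W), (2,1)(W), all W → L
(2,7): only reaches (1,7)(W), (0,7)(W), (2,4)(W), (2,2)(W), all W → L
(4,0): only reaches (3,0)(W), (2,0)(W), (1,0)(W), all W → L
(4,1): only reaches (3,1)(W), (2,1)(W), (1,1)(W), all W → L
(4,2): only reaches (3,2)(W), (2,2)(W), (1,2)(W), all W → L
(4,8): only reaches (3,8)(W), (2,8)(W), (1,8)(W), (4,5)(W), (4,3)(W), all W → L
(5,3): only reaches (4,3)(W), (3,3)(W), (2,3)(W), (5,0)(W), all W → L
(5,4): only reaches (4,4)(W), (3,4)(W), (2,4)(W), (5,1)(W), all W → L
(5,5): only reaches (4,5)(W), (3,5)(W), (2,5)(W), (5,2)(W), (5,0)(W), all W → L
(6,6): only reaches (5,6)(W), (4,6)(W), (3,6)(W), (6,3)(W), (6,1)(W), all W → L
(6,7): only reaches (5,7)(W), (4,7)(W), (3,7)(W), (6,4)(W), (6,2)(W), all W → L
(8,0): only reaches (7,0)(W), (6,0)(W), (5,0)(W), all W → L
(8,1): only reaches (7,1)(W), (6,1)(W), (5,1)(W), all W → L
(8,2): only reaches (7,2)(W), (6,2)(W), (5,2)(W), all W → L
(8,8): only reaches (7,8)(W), (6,8)(W), (5,8)(W), (8,5)(W), (8,3)(W), all W → L
(9,3): only reaches (8,3)(W), (7,3)(W), (6,3)(W), (9,0)(W), all W → L
(9,4): only reaches (8,4)(W), (7,4)(W), (6,4)(W), (9,1)(W), all W → L
(9,5): only reaches (8,5)(W), (7,5)(W), (6,5)(W), (9,2)(W), (9,0)(W), all W → L
Every other cell has at least one move into one of the L cells above, so it is W.
L cells per row: a=0: 4, a=1: 3, a=2: 2, a=3: 0, a=4: 4, a=5: 3, a=6: 2, a=7: 0, a=8: 4, a=9: 3; total 25.

25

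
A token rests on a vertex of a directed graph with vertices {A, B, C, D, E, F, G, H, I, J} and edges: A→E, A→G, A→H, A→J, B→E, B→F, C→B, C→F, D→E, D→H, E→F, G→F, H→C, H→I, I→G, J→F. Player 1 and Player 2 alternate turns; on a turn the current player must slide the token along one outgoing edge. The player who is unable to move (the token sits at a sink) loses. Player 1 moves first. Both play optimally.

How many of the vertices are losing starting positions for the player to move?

Classify positions by backward induction: terminal positions (no move available) are L. From any other position, the mover wins iff some move reaches an L.
Every edge goes from a vertex to one that appears earlier in the order F, E, B, G, C, I, H, J, A, D, so processing vertices in that order labels each vertex after all of its successors.
F: no outgoing edge → L
E: can move to F, which is L ⇒ W
B: can move to F, which is L ⇒ W
G: can move to F, which is L ⇒ W
C: can move to F, which is L ⇒ W
I: the only move is to G(W), a W ⇒ L
H: can move to I, which is L ⇒ W
J: can move to F, which is L ⇒ W
A: moves to J(W), H(W), G(W), E(W); every one is W ⇒ L
D: moves to H(W), E(W); every one is W ⇒ L
The L vertices are A, D, F, I; that is 4 in all.

4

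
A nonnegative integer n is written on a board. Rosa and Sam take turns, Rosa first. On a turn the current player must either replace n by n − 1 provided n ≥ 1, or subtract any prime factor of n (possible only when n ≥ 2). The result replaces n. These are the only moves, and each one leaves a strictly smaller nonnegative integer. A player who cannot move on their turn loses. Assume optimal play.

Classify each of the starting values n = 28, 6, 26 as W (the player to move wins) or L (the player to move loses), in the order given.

Work bottom-up. With no move the player to move loses. Otherwise the position is W if at least one move leads to an L position for the opponent, and L if every move leads to a W.
n=0: no move → L
n=1: →0(L), so W
n=2: →0(L), so W
n=3: →0(L), so W
n=4: →2(W), 3(W) — all W, so L
n=5: →0(L), so W
n=6: →4(L), so W
n=7: →0(L), so W
n=8: →6(W), 7(W) — all W, so L
n=9: →8(L), so W
n=10: →8(L), so W
n=11: →0(L), so W
n=12: →9(W), 10(W), 11(W) — all W, so L
n=13: →0(L), so W
n=14: →12(L), so W
n=15: →12(L), so W
n=16: →14(W), 15(W) — all W, so L
n=17: →0(L), so W
n=18: →16(L), so W
n=19: →0(L), so W
n=20: →15(W), 18(W), 19(W) — all W, so L
n=21: →20(L), so W
n=22: →20(L), so W
n=23: →0(L), so W
n=24: →21(W), 22(W), 23(W) — all W, so L
n=25: →20(L), so W
n=26: →24(L), so W
n=27: →24(L), so W
n=28: →21(W), 26(W), 27(W) — all W, so L

28: L, 6: W, 26: W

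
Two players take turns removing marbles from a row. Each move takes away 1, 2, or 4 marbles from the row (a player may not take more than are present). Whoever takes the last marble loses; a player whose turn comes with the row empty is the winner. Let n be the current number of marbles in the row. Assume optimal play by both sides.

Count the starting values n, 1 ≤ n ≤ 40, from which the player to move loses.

14

Classify positions by backward induction: terminal positions (no move available) are W. From any other position, the mover wins iff some move reaches an L.
n=0: no move; the opponent has just taken the last marble and therefore loses → W
n=1: only reaches 0(W), which is W → L
n=2: reaches L-position 1 → W
n=3: reaches L-position 1 → W
n=4: only reaches 3(W), 2(W), 0(W), all W → L
n=5: reaches L-position 4 → W
n=6: reaches L-position 4 → W
n=7: only reaches 6(W), 5(W), 3(W), all W → L
n=8: reaches L-position 7 → W
n=9: reaches L-position 7 → W
n=10: only reaches 9(W), 8(W), 6(W), all W → L
n=11: reaches L-position 10 → W
n=12: reaches L-position 10 → W
n=13: only reaches 12(W), 11(W), 9(W), all W → L
n=14: reaches L-position 13 → W
n=15: reaches L-position 13 → W
n=16: only reaches 15(W), 14(W), 12(W), all W → L
n=17: reaches L-position 16 → W
n=18: reaches L-position 16 → W
n=19: only reaches 18(W), 17(W), 15(W), all W → L
n=20: reaches L-position 19 → W
n=21: reaches L-position 19 → W
n=22: only reaches 21(W), 20(W), 18(W), all W → L
n=23: reaches L-position 22 → W
n=24: reaches L-position 22 → W
n=25: only reaches 24(W), 23(W), 21(W), all W → L
n=26: reaches L-position 25 → W
n=27: reaches L-position 25 → W
n=28: only reaches 27(W), 26(W), 24(W), all W → L
n=29: reaches L-position 28 → W
n=30: reaches L-position 28 → W
n=31: only reaches 30(W), 29(W), 27(W), all W → L
n=32: reaches L-position 31 → W
n=33: reaches L-position 31 → W
n=34: only reaches 33(W), 32(W), 30(W), all W → L
n=35: reaches L-position 34 → W
n=36: reaches L-position 34 → W
n=37: only reaches 36(W), 35(W), 33(W), all W → L
n=38: reaches L-position 37 → W
n=39: reaches L-position 37 → W
n=40: only reaches 39(W), 38(W), 36(W), all W → L
L entries with 1 ≤ n ≤ 40 (the range starts at n=1): n = 1, 4, 7, 10, 13, 16, 19, 22, 25, 28, 31, 34, 37, 40; that makes 14.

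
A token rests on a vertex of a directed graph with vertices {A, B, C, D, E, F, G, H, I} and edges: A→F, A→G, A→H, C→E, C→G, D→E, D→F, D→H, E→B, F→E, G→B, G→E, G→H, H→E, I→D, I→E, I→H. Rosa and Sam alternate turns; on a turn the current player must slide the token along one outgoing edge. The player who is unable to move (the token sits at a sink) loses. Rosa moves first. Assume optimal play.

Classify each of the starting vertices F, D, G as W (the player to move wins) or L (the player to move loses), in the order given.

Label each position W (a win for the player to move) or L (a loss). A position with no legal move is L; any other position is W exactly when some move reaches an L, and L when every move reaches a W.
Every edge goes from a vertex to one that appears earlier in the order B, E, H, G, F, C, D, I, A, so processing vertices in that order labels each vertex after all of its successors.
B: no outgoing edge → L
E: can move to B, which is L ⇒ W
H: the only move is to E(W), a W ⇒ L
G: can move to H, which is L ⇒ W
F: the only move is to E(W), a W ⇒ L
C: moves to G(W), E(W); every one is W ⇒ L
D: can move to F, which is L ⇒ W
I: can move to H, which is L ⇒ W
A: can move to F, which is L ⇒ W

F: L, D: W, G: W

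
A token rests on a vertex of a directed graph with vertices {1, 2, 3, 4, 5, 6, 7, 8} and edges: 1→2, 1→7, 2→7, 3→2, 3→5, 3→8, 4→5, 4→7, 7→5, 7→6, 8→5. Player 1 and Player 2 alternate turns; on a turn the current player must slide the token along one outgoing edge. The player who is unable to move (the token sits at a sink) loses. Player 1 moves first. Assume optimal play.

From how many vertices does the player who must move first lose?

3

Use the standard recursion: the mover loses at a terminal position; elsewhere, the mover wins exactly when some move hands the opponent an L position.
Every edge goes from a vertex to one that appears earlier in the order 5, 6, 7, 4, 2, 1, 8, 3, so processing vertices in that order labels each vertex after all of its successors.
5: no outgoing edge → L
6: no outgoing edge → L
7: reaches L-position 6 → W
4: reaches L-position 5 → W
2: only reaches 7(W), which is W → L
1: reaches L-position 2 → W
8: reaches L-position 5 → W
3: reaches L-position 2 → W
The L vertices are 2, 5, 6; that is 3 in all.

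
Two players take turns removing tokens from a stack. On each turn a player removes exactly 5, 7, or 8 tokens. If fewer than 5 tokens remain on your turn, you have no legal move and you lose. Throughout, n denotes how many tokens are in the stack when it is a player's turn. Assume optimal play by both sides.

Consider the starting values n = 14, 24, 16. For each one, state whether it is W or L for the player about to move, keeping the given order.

Use the standard recursion: the mover loses at a terminal position; elsewhere, the mover wins exactly when some move hands the opponent an L position.
n=0: no move → L
n=1: no move → L
n=2: no move → L
n=3: no move → L
n=4: no move → L
n=5: W (go to 0, an L position)
n=6: W (go to 1, an L position)
n=7: W (go to 2, an L position)
n=8: W (go to 3, an L position)
n=9: W (go to 4, an L position)
n=10: W (go to 3, an L position)
n=11: W (go to 4, an L position)
n=12: W (go to 4, an L position)
n=13: L (options 8(W), 6(W), 5(W) are all W)
n=14: L (options 9(W), 7(W), 6(W) are all W)
n=15: L (options 10(W), 8(W), 7(W) are all W)
n=16: L (options 11(W), 9(W), 8(W) are all W)
n=17: L (options 12(W), 10(W), 9(W) are all W)
n=18: W (go to 13, an L position)
n=19: W (go to 14, an L position)
n=20: W (go to 15, an L position)
n=21: W (go to 16, an L position)
n=22: W (go to 17, an L position)
n=23: W (go to 16, an L position)
n=24: W (go to 17, an L position)

14: L, 24: W, 16: L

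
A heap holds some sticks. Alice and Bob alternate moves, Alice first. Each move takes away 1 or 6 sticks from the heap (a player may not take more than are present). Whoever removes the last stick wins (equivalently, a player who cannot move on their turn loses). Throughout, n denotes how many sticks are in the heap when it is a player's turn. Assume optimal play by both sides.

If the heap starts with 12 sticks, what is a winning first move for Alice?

Remove 1, leaving 11.

Use the standard recursion: the mover loses at a terminal position; elsewhere, the mover wins exactly when some move hands the opponent an L position.
n=0: no move → L
n=1: W (go to 0, an L position)
n=2: L (sole option 1(W) is W)
n=3: W (go to 2, an L position)
n=4: L (sole option 3(W) is W)
n=5: W (go to 4, an L position)
n=6: W (go to 0, an L position)
n=7: L (options 6(W), 1(W) are all W)
n=8: W (go to 7, an L position)
n=9: L (options 8(W), 3(W) are all W)
n=10: W (go to 9, an L position)
n=11: L (options 10(W), 5(W) are all W)
n=12: W (go to 11, an L position)
From 12, the L positions reachable in one move are: 11.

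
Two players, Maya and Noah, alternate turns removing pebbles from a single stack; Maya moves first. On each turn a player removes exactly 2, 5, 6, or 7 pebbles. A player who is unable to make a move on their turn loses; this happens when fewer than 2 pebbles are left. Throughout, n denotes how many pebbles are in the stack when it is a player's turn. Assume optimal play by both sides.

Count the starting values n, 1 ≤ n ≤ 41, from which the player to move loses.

11

Positions with no move are L. A position that does have a move is losing for the player to move precisely when every available move leads to a winning position for the opponent. Fill in the labels:
n=0: no move → L
n=1: no move → L
n=2: can move to 0, which is L ⇒ W
n=3: can move to 1, which is L ⇒ W
n=4: the only move is to 2(W), a W ⇒ L
n=5: can move to 0, which is L ⇒ W
n=6: can move to 4, which is L ⇒ W
n=7: can move to 1, which is L ⇒ W
n=8: can move to 1, which is L ⇒ W
n=9: can move to 4, which is L ⇒ W
n=10: can move to 4, which is L ⇒ W
n=11: can move to 4, which is L ⇒ W
n=12: moves to 10(W), 7(W), 6(W), 5(W); every one is W ⇒ L
n=13: moves to 11(W), 8(W), 7(W), 6(W); every one is W ⇒ L
n=14: can move to 12, which is L ⇒ W
n=15: can move to 13, which is L ⇒ W
n=16: moves to 14(W), 11(W), 10(W), 9(W); every one is W ⇒ L
n=17: can move to 12, which is L ⇒ W
n=18: can move to 16, which is L ⇒ W
n=19: can move to 13, which is L ⇒ W
n=20: can move to 13, which is L ⇒ W
n=21: can move to 16, which is L ⇒ W
n=22: can move to 16, which is L ⇒ W
n=23: can move to 16, which is L ⇒ W
n=24: moves to 22(W), 19(W), 18(W), 17(W); every one is W ⇒ L
n=25: moves to 23(W), 20(W), 19(W), 18(W); every one is W ⇒ L
n=26: can move to 24, which is L ⇒ W
n=27: can move to 25, which is L ⇒ W
n=28: moves to 26(W), 23(W), 22(W), 21(W); every one is W ⇒ L
n=29: can move to 24, which is L ⇒ W
n=30: can move to 28, which is L ⇒ W
n=31: can move to 25, which is L ⇒ W
n=32: can move to 25, which is L ⇒ W
n=33: can move to 28, which is L ⇒ W
n=34: can move to 28, which is L ⇒ W
n=35: can move to 28, which is L ⇒ W
n=36: moves to 34(W), 31(W), 30(W), 29(W); every one is W ⇒ L
n=37: moves to 35(W), 32(W), 31(W), 30(W); every one is W ⇒ L
n=38: can move to 36, which is L ⇒ W
n=39: can move to 37, which is L ⇒ W
n=40: moves to 38(W), 35(W), 34(W), 33(W); every one is W ⇒ L
n=41: can move to 36, which is L ⇒ W
L entries with 1 ≤ n ≤ 41 (n=0 is outside the asked range and is not counted): n = 1, 4, 12, 13, 16, 24, 25, 28, 36, 37, 40; that makes 11.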